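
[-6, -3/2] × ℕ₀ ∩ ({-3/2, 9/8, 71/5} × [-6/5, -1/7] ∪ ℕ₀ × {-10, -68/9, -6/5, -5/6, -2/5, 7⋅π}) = ∅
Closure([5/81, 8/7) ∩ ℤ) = {1}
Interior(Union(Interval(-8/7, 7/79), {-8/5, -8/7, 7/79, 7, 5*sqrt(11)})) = Interval.open(-8/7, 7/79)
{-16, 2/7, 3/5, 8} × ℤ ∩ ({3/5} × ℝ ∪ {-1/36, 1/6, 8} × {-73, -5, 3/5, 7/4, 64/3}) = ({3/5} × ℤ) ∪ ({8} × {-73, -5})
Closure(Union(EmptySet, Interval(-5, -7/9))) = Interval(-5, -7/9)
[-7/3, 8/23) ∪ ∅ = [-7/3, 8/23)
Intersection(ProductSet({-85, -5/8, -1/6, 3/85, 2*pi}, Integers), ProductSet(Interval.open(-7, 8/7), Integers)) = ProductSet({-5/8, -1/6, 3/85}, Integers)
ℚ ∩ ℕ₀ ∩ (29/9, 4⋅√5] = {4, 5, …, 8}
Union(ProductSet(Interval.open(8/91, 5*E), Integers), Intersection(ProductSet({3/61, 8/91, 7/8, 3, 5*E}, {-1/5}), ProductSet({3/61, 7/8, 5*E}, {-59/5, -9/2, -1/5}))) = Union(ProductSet({3/61, 7/8, 5*E}, {-1/5}), ProductSet(Interval.open(8/91, 5*E), Integers))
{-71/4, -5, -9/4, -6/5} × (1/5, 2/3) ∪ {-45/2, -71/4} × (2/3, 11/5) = ({-45/2, -71/4} × (2/3, 11/5)) ∪ ({-71/4, -5, -9/4, -6/5} × (1/5, 2/3))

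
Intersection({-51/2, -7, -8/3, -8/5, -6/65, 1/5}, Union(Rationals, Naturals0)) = {-51/2, -7, -8/3, -8/5, -6/65, 1/5}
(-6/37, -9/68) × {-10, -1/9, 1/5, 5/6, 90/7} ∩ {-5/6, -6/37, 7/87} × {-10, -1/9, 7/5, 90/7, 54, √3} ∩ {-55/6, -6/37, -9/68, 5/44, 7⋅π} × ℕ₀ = ∅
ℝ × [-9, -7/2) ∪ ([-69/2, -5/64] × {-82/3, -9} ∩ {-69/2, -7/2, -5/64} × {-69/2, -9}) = ℝ × [-9, -7/2)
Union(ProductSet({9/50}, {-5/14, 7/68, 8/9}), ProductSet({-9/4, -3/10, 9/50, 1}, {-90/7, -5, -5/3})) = Union(ProductSet({9/50}, {-5/14, 7/68, 8/9}), ProductSet({-9/4, -3/10, 9/50, 1}, {-90/7, -5, -5/3}))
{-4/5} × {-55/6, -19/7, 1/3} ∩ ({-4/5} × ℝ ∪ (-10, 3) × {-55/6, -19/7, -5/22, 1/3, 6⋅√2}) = {-4/5} × {-55/6, -19/7, 1/3}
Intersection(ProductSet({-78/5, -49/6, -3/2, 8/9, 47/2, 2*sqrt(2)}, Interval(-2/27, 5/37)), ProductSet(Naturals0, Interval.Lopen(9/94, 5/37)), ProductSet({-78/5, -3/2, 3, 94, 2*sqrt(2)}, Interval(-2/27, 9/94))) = EmptySet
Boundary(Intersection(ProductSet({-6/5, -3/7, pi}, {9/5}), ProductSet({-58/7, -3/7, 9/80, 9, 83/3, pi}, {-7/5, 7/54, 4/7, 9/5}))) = ProductSet({-3/7, pi}, {9/5})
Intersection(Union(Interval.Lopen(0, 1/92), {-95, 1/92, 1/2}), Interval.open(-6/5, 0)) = EmptySet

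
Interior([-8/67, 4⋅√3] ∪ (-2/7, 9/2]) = (-2/7, 4⋅√3)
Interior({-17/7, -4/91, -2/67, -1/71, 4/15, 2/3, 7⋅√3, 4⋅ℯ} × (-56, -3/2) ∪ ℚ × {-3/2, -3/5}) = ∅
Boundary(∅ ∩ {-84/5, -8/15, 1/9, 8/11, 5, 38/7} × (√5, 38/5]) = ∅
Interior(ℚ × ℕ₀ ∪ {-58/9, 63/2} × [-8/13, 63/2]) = ∅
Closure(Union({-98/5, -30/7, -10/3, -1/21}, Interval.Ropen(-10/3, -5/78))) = Union({-98/5, -30/7, -1/21}, Interval(-10/3, -5/78))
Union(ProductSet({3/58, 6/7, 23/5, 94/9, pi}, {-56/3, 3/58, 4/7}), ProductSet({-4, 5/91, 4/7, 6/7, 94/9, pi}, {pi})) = Union(ProductSet({3/58, 6/7, 23/5, 94/9, pi}, {-56/3, 3/58, 4/7}), ProductSet({-4, 5/91, 4/7, 6/7, 94/9, pi}, {pi}))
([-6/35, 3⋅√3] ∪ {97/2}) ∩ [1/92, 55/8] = [1/92, 3⋅√3]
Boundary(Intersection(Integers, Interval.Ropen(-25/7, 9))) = Range(-3, 9, 1)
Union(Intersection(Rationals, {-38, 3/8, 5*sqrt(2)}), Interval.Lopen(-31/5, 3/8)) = Union({-38}, Interval.Lopen(-31/5, 3/8))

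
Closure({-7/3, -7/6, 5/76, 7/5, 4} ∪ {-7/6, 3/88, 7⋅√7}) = {-7/3, -7/6, 3/88, 5/76, 7/5, 4, 7⋅√7}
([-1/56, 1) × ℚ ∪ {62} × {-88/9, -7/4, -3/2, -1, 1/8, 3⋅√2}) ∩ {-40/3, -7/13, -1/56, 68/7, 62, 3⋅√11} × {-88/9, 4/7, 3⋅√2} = ({-1/56} × {-88/9, 4/7}) ∪ ({62} × {-88/9, 3⋅√2})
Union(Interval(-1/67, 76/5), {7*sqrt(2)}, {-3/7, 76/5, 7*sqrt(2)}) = Union({-3/7}, Interval(-1/67, 76/5))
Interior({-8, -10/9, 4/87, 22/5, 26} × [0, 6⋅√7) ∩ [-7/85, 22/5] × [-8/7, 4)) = ∅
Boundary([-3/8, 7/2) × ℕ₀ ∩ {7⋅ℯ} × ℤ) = ∅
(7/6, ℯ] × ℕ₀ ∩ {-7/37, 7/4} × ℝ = {7/4} × ℕ₀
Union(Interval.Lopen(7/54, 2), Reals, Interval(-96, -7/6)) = Interval(-oo, oo)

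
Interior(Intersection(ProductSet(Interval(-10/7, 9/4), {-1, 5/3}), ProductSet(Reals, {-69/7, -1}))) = EmptySet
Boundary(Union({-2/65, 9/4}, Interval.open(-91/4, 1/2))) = {-91/4, 1/2, 9/4}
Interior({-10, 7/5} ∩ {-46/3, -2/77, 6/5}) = ∅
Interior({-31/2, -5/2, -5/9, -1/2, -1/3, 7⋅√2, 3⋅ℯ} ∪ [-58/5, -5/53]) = (-58/5, -5/53)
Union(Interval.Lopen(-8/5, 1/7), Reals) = Interval(-oo, oo)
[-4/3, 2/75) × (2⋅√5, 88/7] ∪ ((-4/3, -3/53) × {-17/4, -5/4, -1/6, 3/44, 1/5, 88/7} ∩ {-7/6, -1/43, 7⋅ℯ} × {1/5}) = ({-7/6} × {1/5}) ∪ ([-4/3, 2/75) × (2⋅√5, 88/7])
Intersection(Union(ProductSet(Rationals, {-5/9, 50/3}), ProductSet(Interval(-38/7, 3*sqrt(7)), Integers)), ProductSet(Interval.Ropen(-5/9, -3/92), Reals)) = Union(ProductSet(Intersection(Interval.Ropen(-5/9, -3/92), Rationals), {-5/9, 50/3}), ProductSet(Interval.Ropen(-5/9, -3/92), Integers))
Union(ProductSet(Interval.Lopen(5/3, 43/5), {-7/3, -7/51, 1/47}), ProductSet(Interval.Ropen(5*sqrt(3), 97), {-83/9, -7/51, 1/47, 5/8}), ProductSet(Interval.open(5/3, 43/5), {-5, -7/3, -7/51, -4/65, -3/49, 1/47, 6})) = Union(ProductSet(Interval.Lopen(5/3, 43/5), {-7/3, -7/51, 1/47}), ProductSet(Interval.open(5/3, 43/5), {-5, -7/3, -7/51, -4/65, -3/49, 1/47, 6}), ProductSet(Interval.Ropen(5*sqrt(3), 97), {-83/9, -7/51, 1/47, 5/8}))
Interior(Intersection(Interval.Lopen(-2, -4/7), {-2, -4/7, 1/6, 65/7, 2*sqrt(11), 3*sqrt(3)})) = EmptySet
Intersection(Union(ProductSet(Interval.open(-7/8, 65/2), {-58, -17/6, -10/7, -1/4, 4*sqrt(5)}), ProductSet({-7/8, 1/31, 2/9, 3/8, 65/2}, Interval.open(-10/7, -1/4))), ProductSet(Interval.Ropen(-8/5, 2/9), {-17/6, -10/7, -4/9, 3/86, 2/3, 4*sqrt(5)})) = Union(ProductSet({-7/8, 1/31}, {-4/9}), ProductSet(Interval.open(-7/8, 2/9), {-17/6, -10/7, 4*sqrt(5)}))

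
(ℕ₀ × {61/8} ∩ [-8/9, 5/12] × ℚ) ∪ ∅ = {0} × {61/8}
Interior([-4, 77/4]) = (-4, 77/4)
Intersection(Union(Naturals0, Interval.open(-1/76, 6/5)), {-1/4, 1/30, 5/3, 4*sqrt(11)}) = {1/30}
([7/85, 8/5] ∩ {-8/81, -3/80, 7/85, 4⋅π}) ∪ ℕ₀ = ℕ₀ ∪ {7/85}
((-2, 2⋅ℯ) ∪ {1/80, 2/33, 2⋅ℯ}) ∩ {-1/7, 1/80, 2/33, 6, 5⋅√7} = {-1/7, 1/80, 2/33}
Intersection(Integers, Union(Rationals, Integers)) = Integers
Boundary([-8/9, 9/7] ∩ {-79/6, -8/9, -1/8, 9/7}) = {-8/9, -1/8, 9/7}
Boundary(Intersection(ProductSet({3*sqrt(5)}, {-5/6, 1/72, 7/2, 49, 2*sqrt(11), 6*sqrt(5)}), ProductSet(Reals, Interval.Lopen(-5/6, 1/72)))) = ProductSet({3*sqrt(5)}, {1/72})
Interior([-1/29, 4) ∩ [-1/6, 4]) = (-1/29, 4)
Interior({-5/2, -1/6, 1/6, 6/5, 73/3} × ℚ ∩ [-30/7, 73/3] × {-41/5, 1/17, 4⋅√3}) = ∅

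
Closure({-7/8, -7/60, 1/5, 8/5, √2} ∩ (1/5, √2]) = {√2}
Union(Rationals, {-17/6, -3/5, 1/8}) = Rationals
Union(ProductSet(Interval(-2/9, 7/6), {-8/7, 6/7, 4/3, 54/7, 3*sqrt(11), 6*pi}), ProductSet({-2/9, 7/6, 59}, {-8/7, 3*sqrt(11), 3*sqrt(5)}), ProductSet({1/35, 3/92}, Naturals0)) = Union(ProductSet({1/35, 3/92}, Naturals0), ProductSet({-2/9, 7/6, 59}, {-8/7, 3*sqrt(11), 3*sqrt(5)}), ProductSet(Interval(-2/9, 7/6), {-8/7, 6/7, 4/3, 54/7, 3*sqrt(11), 6*pi}))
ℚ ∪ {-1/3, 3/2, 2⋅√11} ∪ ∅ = ℚ ∪ {2⋅√11}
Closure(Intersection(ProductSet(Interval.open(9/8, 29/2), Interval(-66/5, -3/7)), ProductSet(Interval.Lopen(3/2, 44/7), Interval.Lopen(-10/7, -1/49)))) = Union(ProductSet({3/2, 44/7}, Interval(-10/7, -3/7)), ProductSet(Interval(3/2, 44/7), {-10/7, -3/7}), ProductSet(Interval.Lopen(3/2, 44/7), Interval.Lopen(-10/7, -3/7)))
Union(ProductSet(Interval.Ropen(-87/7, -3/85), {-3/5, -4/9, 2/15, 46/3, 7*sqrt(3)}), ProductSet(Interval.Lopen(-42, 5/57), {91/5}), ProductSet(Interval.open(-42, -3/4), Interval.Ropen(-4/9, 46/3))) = Union(ProductSet(Interval.open(-42, -3/4), Interval.Ropen(-4/9, 46/3)), ProductSet(Interval.Lopen(-42, 5/57), {91/5}), ProductSet(Interval.Ropen(-87/7, -3/85), {-3/5, -4/9, 2/15, 46/3, 7*sqrt(3)}))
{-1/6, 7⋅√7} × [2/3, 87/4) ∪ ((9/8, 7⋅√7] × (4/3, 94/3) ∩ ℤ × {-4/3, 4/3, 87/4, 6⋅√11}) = ({2, 3, …, 18} × {87/4, 6⋅√11}) ∪ ({-1/6, 7⋅√7} × [2/3, 87/4))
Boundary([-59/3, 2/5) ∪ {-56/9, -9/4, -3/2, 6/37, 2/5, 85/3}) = {-59/3, 2/5, 85/3}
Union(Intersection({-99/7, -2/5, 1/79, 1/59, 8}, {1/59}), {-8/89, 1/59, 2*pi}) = {-8/89, 1/59, 2*pi}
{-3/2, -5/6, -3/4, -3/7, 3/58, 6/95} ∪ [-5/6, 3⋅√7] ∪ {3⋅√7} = {-3/2} ∪ [-5/6, 3⋅√7]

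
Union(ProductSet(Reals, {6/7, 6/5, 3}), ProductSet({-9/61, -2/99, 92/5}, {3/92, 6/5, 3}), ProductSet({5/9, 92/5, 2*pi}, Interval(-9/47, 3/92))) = Union(ProductSet({-9/61, -2/99, 92/5}, {3/92, 6/5, 3}), ProductSet({5/9, 92/5, 2*pi}, Interval(-9/47, 3/92)), ProductSet(Reals, {6/7, 6/5, 3}))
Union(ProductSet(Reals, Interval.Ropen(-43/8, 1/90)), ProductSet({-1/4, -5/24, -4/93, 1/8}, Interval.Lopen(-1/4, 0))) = ProductSet(Reals, Interval.Ropen(-43/8, 1/90))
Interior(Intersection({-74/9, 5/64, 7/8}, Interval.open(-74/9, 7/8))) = EmptySet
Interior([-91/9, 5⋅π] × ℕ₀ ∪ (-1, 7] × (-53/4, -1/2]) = (-1, 7) × (((-53/4, -1/2) \ ℕ₀ \ (-53/4, -1/2)) ∪ (ℕ₀ \ ({-53/4, -1/2} ∪ (ℕ₀ \ (-53/4, -1/2)))) ∪ ((-53/4, -1/2) \ (ℕ₀ ∪ (ℕ₀ \ (-53/4, -1/2)))) ∪ (ℕ₀ \ ([-53/4, -1/2] ∪ (ℕ₀ \ (-53/4, -1/2)))))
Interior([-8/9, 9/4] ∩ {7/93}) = ∅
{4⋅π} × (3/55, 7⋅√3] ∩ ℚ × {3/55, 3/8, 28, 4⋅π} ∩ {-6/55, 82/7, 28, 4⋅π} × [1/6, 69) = ∅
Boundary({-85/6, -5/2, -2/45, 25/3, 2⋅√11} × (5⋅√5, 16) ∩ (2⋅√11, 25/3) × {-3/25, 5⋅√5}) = ∅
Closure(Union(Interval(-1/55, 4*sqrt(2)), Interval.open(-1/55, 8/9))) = Interval(-1/55, 4*sqrt(2))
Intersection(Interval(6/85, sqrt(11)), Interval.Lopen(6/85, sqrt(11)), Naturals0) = Range(1, 4, 1)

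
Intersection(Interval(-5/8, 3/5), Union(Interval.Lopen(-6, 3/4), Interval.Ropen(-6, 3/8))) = Interval(-5/8, 3/5)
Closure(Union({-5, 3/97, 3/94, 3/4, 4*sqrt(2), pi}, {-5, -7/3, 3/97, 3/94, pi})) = {-5, -7/3, 3/97, 3/94, 3/4, 4*sqrt(2), pi}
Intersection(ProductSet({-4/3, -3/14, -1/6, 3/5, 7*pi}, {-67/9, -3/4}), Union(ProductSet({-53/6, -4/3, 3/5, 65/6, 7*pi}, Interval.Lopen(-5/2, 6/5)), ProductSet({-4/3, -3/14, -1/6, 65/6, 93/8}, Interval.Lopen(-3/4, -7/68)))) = ProductSet({-4/3, 3/5, 7*pi}, {-3/4})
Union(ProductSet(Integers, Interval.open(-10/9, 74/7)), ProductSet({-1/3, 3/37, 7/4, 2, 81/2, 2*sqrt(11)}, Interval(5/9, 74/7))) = Union(ProductSet({-1/3, 3/37, 7/4, 2, 81/2, 2*sqrt(11)}, Interval(5/9, 74/7)), ProductSet(Integers, Interval.open(-10/9, 74/7)))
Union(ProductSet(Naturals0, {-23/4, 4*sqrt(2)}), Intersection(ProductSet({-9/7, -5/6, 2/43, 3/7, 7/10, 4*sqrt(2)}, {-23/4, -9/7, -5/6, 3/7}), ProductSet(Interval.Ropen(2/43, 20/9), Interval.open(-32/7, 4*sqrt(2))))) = Union(ProductSet({2/43, 3/7, 7/10}, {-9/7, -5/6, 3/7}), ProductSet(Naturals0, {-23/4, 4*sqrt(2)}))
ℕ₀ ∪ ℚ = ℚ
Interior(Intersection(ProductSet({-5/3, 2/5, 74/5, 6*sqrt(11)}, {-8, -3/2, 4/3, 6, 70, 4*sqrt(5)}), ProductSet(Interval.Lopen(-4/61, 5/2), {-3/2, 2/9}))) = EmptySet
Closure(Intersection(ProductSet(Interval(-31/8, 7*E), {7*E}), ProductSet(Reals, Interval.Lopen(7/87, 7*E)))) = ProductSet(Interval(-31/8, 7*E), {7*E})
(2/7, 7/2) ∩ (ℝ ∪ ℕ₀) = (2/7, 7/2)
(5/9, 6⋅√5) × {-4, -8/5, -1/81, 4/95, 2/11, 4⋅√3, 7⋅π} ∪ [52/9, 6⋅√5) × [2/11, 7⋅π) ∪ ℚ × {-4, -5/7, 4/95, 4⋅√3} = (ℚ × {-4, -5/7, 4/95, 4⋅√3}) ∪ ([52/9, 6⋅√5) × [2/11, 7⋅π)) ∪ ((5/9, 6⋅√5) × {-4, -8/5, -1/81, 4/95, 2/11, 4⋅√3, 7⋅π})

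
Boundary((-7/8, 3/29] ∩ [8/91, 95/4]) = {8/91, 3/29}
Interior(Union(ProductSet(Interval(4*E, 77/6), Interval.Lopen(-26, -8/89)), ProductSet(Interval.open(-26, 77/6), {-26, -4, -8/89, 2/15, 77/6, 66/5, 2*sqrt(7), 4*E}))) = ProductSet(Interval.open(4*E, 77/6), Interval.open(-26, -8/89))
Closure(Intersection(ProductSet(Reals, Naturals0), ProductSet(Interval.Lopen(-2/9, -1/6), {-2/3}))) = EmptySet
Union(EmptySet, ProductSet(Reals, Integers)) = ProductSet(Reals, Integers)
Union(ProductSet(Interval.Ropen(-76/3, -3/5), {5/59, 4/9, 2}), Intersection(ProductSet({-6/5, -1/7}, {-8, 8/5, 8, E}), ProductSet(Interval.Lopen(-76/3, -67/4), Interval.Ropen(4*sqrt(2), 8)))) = ProductSet(Interval.Ropen(-76/3, -3/5), {5/59, 4/9, 2})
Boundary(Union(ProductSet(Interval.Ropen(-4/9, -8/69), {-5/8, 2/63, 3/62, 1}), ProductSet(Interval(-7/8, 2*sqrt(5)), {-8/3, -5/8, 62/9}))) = Union(ProductSet(Interval(-7/8, 2*sqrt(5)), {-8/3, -5/8, 62/9}), ProductSet(Interval(-4/9, -8/69), {-5/8, 2/63, 3/62, 1}))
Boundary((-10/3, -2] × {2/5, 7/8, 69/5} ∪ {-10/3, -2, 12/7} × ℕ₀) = ({-10/3, -2, 12/7} × ℕ₀) ∪ ([-10/3, -2] × {2/5, 7/8, 69/5})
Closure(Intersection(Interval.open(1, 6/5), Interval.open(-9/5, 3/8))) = EmptySet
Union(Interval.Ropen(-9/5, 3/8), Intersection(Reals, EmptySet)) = Interval.Ropen(-9/5, 3/8)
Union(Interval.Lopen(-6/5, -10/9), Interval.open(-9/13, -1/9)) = Union(Interval.Lopen(-6/5, -10/9), Interval.open(-9/13, -1/9))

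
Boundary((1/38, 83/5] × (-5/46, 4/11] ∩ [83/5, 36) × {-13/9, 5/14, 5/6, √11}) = {83/5} × {5/14}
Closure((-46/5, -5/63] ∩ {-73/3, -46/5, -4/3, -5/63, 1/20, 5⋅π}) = {-4/3, -5/63}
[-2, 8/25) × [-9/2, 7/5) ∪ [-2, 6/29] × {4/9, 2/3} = [-2, 8/25) × [-9/2, 7/5)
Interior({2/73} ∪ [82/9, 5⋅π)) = (82/9, 5⋅π)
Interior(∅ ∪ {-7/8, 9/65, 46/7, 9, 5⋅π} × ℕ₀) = ∅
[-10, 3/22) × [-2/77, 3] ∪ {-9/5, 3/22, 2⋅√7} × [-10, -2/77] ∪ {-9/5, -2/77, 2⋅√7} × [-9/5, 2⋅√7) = ([-10, 3/22) × [-2/77, 3]) ∪ ({-9/5, 3/22, 2⋅√7} × [-10, -2/77]) ∪ ({-9/5, -2/77, 2⋅√7} × [-9/5, 2⋅√7))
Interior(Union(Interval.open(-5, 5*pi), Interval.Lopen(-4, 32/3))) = Interval.open(-5, 5*pi)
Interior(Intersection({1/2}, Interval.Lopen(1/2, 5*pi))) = EmptySet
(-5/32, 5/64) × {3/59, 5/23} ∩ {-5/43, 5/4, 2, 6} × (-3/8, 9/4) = {-5/43} × {3/59, 5/23}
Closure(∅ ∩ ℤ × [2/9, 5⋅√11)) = ∅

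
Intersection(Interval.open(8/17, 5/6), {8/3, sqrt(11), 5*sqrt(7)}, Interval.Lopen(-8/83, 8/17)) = EmptySet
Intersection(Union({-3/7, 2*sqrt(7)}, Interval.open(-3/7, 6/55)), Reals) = Union({2*sqrt(7)}, Interval.Ropen(-3/7, 6/55))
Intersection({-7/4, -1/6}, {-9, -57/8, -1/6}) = {-1/6}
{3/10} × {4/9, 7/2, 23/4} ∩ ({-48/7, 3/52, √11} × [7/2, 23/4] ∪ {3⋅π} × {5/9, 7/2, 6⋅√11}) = ∅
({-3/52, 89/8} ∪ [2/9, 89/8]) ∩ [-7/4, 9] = {-3/52} ∪ [2/9, 9]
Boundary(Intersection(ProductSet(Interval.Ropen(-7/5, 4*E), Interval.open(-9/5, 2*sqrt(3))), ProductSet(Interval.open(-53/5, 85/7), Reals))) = Union(ProductSet({-7/5, 4*E}, Interval(-9/5, 2*sqrt(3))), ProductSet(Interval(-7/5, 4*E), {-9/5, 2*sqrt(3)}))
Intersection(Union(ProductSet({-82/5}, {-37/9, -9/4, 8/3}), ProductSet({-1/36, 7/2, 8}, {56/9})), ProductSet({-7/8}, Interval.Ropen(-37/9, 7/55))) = EmptySet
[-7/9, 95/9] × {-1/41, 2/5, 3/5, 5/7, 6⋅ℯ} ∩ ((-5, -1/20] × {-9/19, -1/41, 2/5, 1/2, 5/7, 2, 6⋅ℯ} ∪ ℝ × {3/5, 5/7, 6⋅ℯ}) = ([-7/9, 95/9] × {3/5, 5/7, 6⋅ℯ}) ∪ ([-7/9, -1/20] × {-1/41, 2/5, 5/7, 6⋅ℯ})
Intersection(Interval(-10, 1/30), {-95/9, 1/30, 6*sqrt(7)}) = {1/30}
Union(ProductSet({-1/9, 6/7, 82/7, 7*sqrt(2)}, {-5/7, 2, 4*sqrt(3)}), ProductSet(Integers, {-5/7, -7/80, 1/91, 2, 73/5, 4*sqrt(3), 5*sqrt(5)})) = Union(ProductSet({-1/9, 6/7, 82/7, 7*sqrt(2)}, {-5/7, 2, 4*sqrt(3)}), ProductSet(Integers, {-5/7, -7/80, 1/91, 2, 73/5, 4*sqrt(3), 5*sqrt(5)}))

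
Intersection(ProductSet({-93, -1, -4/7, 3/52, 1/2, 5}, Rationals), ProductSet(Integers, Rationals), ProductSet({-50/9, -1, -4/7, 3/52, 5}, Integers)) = ProductSet({-1, 5}, Integers)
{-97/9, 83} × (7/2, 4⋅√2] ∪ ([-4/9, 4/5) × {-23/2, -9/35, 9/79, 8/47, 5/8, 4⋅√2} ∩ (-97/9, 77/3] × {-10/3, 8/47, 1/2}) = ([-4/9, 4/5) × {8/47}) ∪ ({-97/9, 83} × (7/2, 4⋅√2])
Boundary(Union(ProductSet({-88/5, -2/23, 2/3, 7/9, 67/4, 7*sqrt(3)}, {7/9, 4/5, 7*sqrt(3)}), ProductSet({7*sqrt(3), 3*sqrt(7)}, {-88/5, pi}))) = Union(ProductSet({7*sqrt(3), 3*sqrt(7)}, {-88/5, pi}), ProductSet({-88/5, -2/23, 2/3, 7/9, 67/4, 7*sqrt(3)}, {7/9, 4/5, 7*sqrt(3)}))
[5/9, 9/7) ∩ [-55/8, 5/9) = ∅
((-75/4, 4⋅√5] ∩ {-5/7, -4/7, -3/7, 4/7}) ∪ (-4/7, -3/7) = {-5/7, 4/7} ∪ [-4/7, -3/7]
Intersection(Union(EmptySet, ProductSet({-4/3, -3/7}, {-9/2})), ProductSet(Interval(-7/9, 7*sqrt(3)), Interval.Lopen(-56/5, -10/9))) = ProductSet({-3/7}, {-9/2})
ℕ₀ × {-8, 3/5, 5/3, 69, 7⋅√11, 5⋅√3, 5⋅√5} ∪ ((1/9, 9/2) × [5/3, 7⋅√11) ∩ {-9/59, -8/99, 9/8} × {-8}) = ℕ₀ × {-8, 3/5, 5/3, 69, 7⋅√11, 5⋅√3, 5⋅√5}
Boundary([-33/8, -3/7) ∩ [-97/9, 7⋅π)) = {-33/8, -3/7}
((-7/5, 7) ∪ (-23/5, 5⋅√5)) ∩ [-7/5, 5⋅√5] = [-7/5, 5⋅√5)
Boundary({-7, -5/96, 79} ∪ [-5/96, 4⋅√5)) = {-7, -5/96, 79, 4⋅√5}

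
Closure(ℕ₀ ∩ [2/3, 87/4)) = {1, 2, …, 21}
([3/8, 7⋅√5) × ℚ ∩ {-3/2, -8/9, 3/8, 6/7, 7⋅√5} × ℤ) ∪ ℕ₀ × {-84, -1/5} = ({3/8, 6/7} × ℤ) ∪ (ℕ₀ × {-84, -1/5})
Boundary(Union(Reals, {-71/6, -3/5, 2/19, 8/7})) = EmptySet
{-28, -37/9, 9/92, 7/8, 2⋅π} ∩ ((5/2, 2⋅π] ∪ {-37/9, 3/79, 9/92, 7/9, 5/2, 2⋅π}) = {-37/9, 9/92, 2⋅π}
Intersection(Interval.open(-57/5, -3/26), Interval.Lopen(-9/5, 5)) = Interval.open(-9/5, -3/26)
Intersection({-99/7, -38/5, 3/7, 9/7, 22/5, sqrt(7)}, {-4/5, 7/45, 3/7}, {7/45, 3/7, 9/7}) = {3/7}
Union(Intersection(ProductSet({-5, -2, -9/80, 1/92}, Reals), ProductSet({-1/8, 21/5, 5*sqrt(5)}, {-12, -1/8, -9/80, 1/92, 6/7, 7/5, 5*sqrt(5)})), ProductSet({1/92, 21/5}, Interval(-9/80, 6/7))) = ProductSet({1/92, 21/5}, Interval(-9/80, 6/7))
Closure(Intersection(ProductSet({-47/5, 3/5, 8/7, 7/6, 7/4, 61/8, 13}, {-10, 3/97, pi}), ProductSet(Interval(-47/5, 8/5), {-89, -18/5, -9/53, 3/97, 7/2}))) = ProductSet({-47/5, 3/5, 8/7, 7/6}, {3/97})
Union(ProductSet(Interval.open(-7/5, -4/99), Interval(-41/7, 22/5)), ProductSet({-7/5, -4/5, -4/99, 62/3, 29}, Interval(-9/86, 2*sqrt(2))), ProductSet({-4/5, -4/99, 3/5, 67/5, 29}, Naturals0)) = Union(ProductSet({-7/5, -4/5, -4/99, 62/3, 29}, Interval(-9/86, 2*sqrt(2))), ProductSet({-4/5, -4/99, 3/5, 67/5, 29}, Naturals0), ProductSet(Interval.open(-7/5, -4/99), Interval(-41/7, 22/5)))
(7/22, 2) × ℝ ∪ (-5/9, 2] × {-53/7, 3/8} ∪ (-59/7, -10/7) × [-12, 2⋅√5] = ((7/22, 2) × ℝ) ∪ ((-5/9, 2] × {-53/7, 3/8}) ∪ ((-59/7, -10/7) × [-12, 2⋅√5])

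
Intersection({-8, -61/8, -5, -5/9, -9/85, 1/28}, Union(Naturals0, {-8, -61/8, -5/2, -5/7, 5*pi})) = {-8, -61/8}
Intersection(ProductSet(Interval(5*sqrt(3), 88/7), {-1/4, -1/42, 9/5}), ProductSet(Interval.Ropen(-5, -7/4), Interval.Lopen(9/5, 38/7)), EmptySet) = EmptySet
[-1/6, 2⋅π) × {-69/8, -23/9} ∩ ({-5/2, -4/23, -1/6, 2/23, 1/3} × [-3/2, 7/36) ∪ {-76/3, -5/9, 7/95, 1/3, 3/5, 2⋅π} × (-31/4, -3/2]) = {7/95, 1/3, 3/5} × {-23/9}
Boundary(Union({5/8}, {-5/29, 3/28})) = {-5/29, 3/28, 5/8}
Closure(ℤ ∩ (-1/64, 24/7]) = {0, 1, 2, 3}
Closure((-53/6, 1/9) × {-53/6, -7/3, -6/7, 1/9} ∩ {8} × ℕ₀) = ∅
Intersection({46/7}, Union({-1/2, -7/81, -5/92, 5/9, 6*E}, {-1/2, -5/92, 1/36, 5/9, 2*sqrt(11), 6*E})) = EmptySet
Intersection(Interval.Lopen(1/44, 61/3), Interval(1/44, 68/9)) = Interval.Lopen(1/44, 68/9)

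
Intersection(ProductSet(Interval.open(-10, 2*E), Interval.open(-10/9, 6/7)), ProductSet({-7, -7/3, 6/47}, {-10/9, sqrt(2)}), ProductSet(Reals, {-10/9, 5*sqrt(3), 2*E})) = EmptySet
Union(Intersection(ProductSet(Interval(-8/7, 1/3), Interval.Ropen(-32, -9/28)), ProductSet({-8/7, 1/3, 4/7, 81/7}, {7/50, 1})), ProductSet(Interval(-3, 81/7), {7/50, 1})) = ProductSet(Interval(-3, 81/7), {7/50, 1})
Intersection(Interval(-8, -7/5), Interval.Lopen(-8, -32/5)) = Interval.Lopen(-8, -32/5)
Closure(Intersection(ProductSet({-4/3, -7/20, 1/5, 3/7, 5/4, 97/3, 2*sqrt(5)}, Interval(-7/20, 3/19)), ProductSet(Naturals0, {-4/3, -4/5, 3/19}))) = EmptySet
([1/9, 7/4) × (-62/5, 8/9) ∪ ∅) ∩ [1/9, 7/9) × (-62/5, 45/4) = [1/9, 7/9) × (-62/5, 8/9)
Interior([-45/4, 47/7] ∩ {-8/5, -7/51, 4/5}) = ∅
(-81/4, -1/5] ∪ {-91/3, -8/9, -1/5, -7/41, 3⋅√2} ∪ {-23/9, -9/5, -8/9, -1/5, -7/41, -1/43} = {-91/3, -7/41, -1/43, 3⋅√2} ∪ (-81/4, -1/5]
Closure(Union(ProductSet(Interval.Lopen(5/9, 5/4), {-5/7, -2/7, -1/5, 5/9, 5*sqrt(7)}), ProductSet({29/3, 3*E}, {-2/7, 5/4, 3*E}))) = Union(ProductSet({29/3, 3*E}, {-2/7, 5/4, 3*E}), ProductSet(Interval(5/9, 5/4), {-5/7, -2/7, -1/5, 5/9, 5*sqrt(7)}))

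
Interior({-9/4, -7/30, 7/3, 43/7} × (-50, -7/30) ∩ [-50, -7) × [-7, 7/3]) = ∅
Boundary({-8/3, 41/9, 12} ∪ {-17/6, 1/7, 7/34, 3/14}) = {-17/6, -8/3, 1/7, 7/34, 3/14, 41/9, 12}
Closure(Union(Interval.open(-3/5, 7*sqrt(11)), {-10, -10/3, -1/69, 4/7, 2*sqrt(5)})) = Union({-10, -10/3}, Interval(-3/5, 7*sqrt(11)))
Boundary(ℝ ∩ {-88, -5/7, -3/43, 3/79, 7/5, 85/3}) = {-88, -5/7, -3/43, 3/79, 7/5, 85/3}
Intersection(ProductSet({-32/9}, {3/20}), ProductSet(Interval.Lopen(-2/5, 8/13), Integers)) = EmptySet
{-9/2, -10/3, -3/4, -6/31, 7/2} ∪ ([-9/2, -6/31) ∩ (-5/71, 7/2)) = {-9/2, -10/3, -3/4, -6/31, 7/2}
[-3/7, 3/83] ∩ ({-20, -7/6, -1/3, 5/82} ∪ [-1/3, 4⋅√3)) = [-1/3, 3/83]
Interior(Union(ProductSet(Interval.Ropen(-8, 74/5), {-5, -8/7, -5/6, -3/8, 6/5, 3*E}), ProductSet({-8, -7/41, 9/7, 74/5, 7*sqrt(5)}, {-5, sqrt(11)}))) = EmptySet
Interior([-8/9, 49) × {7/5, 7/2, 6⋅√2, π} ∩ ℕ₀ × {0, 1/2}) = ∅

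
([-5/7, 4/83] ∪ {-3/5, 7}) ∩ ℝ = [-5/7, 4/83] ∪ {7}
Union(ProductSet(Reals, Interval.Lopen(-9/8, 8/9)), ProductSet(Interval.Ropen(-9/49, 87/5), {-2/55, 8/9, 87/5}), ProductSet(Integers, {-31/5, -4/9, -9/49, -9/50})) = Union(ProductSet(Integers, {-31/5, -4/9, -9/49, -9/50}), ProductSet(Interval.Ropen(-9/49, 87/5), {-2/55, 8/9, 87/5}), ProductSet(Reals, Interval.Lopen(-9/8, 8/9)))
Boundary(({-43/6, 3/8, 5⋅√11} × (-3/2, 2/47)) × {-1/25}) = ({-43/6, 3/8, 5⋅√11} × [-3/2, 2/47]) × {-1/25}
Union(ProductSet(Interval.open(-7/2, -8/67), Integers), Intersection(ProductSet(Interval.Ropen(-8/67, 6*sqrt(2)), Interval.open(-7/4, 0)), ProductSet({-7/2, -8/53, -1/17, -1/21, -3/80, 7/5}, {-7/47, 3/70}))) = Union(ProductSet({-1/17, -1/21, -3/80, 7/5}, {-7/47}), ProductSet(Interval.open(-7/2, -8/67), Integers))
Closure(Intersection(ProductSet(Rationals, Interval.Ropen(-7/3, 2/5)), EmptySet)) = EmptySet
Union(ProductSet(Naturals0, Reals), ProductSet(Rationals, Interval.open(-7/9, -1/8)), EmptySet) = Union(ProductSet(Naturals0, Reals), ProductSet(Rationals, Interval.open(-7/9, -1/8)))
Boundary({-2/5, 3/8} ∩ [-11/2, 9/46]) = {-2/5}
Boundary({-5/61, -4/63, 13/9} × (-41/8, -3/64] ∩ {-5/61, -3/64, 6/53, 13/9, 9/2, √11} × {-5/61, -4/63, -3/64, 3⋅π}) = {-5/61, 13/9} × {-5/61, -4/63, -3/64}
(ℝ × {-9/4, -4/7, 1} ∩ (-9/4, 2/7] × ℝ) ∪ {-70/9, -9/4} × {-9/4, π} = ({-70/9, -9/4} × {-9/4, π}) ∪ ((-9/4, 2/7] × {-9/4, -4/7, 1})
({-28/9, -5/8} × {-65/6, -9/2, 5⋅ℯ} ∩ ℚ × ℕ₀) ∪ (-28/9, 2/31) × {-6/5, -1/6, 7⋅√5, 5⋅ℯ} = (-28/9, 2/31) × {-6/5, -1/6, 7⋅√5, 5⋅ℯ}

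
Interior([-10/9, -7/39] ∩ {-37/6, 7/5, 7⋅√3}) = ∅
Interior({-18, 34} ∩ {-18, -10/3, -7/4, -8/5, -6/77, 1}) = ∅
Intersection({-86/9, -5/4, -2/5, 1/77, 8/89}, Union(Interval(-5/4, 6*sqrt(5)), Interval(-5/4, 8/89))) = {-5/4, -2/5, 1/77, 8/89}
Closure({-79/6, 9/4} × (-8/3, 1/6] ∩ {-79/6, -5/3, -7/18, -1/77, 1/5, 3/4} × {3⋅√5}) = ∅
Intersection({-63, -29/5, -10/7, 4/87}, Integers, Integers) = {-63}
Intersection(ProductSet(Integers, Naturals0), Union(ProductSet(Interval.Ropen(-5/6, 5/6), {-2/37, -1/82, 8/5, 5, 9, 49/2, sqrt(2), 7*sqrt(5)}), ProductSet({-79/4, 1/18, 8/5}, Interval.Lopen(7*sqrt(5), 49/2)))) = ProductSet(Range(0, 1, 1), {5, 9})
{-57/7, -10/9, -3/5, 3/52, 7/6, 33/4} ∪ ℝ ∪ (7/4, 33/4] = (-∞, ∞)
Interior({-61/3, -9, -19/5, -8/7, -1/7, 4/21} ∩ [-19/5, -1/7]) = ∅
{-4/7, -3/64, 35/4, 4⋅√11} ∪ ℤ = ℤ ∪ {-4/7, -3/64, 35/4, 4⋅√11}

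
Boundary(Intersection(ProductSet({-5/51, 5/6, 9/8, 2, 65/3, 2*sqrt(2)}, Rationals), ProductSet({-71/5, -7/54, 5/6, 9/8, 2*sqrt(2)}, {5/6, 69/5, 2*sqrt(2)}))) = ProductSet({5/6, 9/8, 2*sqrt(2)}, {5/6, 69/5})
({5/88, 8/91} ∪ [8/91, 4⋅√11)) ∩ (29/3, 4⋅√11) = (29/3, 4⋅√11)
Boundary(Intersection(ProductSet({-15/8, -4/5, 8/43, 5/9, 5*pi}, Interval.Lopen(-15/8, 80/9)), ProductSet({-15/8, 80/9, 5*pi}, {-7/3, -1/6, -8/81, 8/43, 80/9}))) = ProductSet({-15/8, 5*pi}, {-1/6, -8/81, 8/43, 80/9})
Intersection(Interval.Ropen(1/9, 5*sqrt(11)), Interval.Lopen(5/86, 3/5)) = Interval(1/9, 3/5)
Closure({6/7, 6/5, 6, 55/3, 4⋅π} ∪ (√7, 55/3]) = {6/7, 6/5} ∪ [√7, 55/3]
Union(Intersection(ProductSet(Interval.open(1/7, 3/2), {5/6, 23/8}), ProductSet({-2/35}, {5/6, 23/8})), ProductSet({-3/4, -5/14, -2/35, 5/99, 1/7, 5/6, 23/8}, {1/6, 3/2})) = ProductSet({-3/4, -5/14, -2/35, 5/99, 1/7, 5/6, 23/8}, {1/6, 3/2})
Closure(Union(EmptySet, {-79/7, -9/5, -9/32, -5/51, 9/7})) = {-79/7, -9/5, -9/32, -5/51, 9/7}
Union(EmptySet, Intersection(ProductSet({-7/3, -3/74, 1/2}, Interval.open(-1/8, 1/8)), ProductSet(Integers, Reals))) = EmptySet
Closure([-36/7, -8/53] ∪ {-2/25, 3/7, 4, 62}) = [-36/7, -8/53] ∪ {-2/25, 3/7, 4, 62}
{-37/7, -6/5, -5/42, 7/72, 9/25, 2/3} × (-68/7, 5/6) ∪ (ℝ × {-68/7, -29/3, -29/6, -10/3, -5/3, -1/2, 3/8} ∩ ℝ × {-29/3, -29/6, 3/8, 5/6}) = (ℝ × {-29/3, -29/6, 3/8}) ∪ ({-37/7, -6/5, -5/42, 7/72, 9/25, 2/3} × (-68/7, 5/6))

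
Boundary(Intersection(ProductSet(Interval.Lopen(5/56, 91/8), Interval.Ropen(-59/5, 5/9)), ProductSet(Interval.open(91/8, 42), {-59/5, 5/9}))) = EmptySet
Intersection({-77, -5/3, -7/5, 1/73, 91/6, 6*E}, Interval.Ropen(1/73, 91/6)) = {1/73}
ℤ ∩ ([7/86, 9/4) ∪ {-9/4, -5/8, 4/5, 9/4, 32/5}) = {1, 2}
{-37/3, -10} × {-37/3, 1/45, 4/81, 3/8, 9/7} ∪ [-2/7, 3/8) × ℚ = ([-2/7, 3/8) × ℚ) ∪ ({-37/3, -10} × {-37/3, 1/45, 4/81, 3/8, 9/7})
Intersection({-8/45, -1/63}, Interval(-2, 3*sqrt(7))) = {-8/45, -1/63}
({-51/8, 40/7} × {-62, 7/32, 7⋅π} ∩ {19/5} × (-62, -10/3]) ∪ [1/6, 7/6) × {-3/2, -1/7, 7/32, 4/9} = [1/6, 7/6) × {-3/2, -1/7, 7/32, 4/9}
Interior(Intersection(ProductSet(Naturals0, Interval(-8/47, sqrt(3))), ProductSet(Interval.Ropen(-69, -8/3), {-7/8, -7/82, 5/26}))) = EmptySet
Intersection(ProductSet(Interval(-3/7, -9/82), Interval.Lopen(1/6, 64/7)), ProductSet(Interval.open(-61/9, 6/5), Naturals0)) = ProductSet(Interval(-3/7, -9/82), Range(1, 10, 1))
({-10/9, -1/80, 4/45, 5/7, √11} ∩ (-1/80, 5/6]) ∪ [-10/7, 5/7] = [-10/7, 5/7]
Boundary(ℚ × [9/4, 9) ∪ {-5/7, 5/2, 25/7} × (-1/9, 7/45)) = (ℝ × [9/4, 9]) ∪ ({-5/7, 5/2, 25/7} × [-1/9, 7/45])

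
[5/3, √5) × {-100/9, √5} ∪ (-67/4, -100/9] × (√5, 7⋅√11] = ([5/3, √5) × {-100/9, √5}) ∪ ((-67/4, -100/9] × (√5, 7⋅√11])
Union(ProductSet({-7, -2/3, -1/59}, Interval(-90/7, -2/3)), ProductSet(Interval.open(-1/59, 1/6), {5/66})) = Union(ProductSet({-7, -2/3, -1/59}, Interval(-90/7, -2/3)), ProductSet(Interval.open(-1/59, 1/6), {5/66}))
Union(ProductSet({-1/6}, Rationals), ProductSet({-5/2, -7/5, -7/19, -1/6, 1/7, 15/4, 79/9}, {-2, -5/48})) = Union(ProductSet({-1/6}, Rationals), ProductSet({-5/2, -7/5, -7/19, -1/6, 1/7, 15/4, 79/9}, {-2, -5/48}))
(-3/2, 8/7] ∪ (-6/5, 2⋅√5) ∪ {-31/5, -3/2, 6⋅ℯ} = {-31/5, 6⋅ℯ} ∪ [-3/2, 2⋅√5)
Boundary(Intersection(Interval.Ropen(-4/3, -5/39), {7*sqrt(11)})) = EmptySet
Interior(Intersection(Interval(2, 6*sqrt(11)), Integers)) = EmptySet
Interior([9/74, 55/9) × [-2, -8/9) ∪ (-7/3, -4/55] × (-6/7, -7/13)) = ((-7/3, -4/55) × (-6/7, -7/13)) ∪ ((9/74, 55/9) × (-2, -8/9))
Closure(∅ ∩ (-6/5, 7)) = ∅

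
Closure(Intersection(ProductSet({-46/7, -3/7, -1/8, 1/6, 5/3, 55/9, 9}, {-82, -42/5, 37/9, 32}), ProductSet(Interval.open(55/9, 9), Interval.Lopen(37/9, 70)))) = EmptySet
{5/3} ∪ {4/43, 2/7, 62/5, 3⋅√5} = {4/43, 2/7, 5/3, 62/5, 3⋅√5}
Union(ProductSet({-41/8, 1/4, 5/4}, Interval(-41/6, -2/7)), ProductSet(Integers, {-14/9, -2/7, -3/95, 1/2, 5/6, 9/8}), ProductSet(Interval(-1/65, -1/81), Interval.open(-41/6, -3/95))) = Union(ProductSet({-41/8, 1/4, 5/4}, Interval(-41/6, -2/7)), ProductSet(Integers, {-14/9, -2/7, -3/95, 1/2, 5/6, 9/8}), ProductSet(Interval(-1/65, -1/81), Interval.open(-41/6, -3/95)))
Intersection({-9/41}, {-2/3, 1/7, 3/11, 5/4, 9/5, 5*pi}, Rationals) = EmptySet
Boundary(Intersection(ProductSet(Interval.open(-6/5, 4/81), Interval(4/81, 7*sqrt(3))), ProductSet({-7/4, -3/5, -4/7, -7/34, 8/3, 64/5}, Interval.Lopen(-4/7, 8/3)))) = ProductSet({-3/5, -4/7, -7/34}, Interval(4/81, 8/3))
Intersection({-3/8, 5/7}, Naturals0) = EmptySet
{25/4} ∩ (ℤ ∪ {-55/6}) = ∅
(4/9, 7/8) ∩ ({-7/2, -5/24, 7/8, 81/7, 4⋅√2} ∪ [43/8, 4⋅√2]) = ∅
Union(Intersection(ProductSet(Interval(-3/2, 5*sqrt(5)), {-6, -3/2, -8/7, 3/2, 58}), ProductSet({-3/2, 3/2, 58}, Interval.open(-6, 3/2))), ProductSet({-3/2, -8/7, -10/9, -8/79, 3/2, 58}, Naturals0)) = Union(ProductSet({-3/2, 3/2}, {-3/2, -8/7}), ProductSet({-3/2, -8/7, -10/9, -8/79, 3/2, 58}, Naturals0))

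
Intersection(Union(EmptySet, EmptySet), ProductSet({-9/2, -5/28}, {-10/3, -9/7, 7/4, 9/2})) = EmptySet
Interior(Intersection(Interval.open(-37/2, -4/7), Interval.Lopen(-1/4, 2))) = EmptySet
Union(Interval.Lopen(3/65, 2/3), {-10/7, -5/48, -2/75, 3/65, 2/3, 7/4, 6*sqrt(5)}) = Union({-10/7, -5/48, -2/75, 7/4, 6*sqrt(5)}, Interval(3/65, 2/3))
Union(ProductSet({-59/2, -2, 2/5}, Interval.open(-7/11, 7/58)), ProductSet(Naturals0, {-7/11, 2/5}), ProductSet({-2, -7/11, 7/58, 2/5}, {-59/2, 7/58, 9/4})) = Union(ProductSet({-59/2, -2, 2/5}, Interval.open(-7/11, 7/58)), ProductSet({-2, -7/11, 7/58, 2/5}, {-59/2, 7/58, 9/4}), ProductSet(Naturals0, {-7/11, 2/5}))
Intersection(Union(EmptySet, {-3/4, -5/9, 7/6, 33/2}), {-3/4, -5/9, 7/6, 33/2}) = {-3/4, -5/9, 7/6, 33/2}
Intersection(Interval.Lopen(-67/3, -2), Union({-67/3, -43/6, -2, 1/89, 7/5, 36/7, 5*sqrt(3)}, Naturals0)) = {-43/6, -2}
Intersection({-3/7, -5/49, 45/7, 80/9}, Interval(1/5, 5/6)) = EmptySet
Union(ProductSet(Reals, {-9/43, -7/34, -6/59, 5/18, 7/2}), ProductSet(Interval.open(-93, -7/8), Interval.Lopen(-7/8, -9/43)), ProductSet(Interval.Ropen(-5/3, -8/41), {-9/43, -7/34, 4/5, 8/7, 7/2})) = Union(ProductSet(Interval.open(-93, -7/8), Interval.Lopen(-7/8, -9/43)), ProductSet(Interval.Ropen(-5/3, -8/41), {-9/43, -7/34, 4/5, 8/7, 7/2}), ProductSet(Reals, {-9/43, -7/34, -6/59, 5/18, 7/2}))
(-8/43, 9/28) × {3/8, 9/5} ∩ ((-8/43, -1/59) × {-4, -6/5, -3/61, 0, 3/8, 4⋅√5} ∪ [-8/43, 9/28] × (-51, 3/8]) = (-8/43, 9/28) × {3/8}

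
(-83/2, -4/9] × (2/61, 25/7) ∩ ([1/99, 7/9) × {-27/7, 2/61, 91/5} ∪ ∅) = ∅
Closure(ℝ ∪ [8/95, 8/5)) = (-∞, ∞)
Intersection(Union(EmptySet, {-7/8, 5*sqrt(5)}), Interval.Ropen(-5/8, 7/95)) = EmptySet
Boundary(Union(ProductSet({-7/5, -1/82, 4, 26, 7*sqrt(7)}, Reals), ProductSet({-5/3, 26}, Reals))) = ProductSet({-5/3, -7/5, -1/82, 4, 26, 7*sqrt(7)}, Reals)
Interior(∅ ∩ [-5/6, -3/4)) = ∅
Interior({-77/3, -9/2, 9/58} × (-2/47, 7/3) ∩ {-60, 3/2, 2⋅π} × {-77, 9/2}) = ∅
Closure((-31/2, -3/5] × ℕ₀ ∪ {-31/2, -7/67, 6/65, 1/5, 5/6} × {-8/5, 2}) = ([-31/2, -3/5] × ℕ₀) ∪ ({-31/2, -7/67, 6/65, 1/5, 5/6} × {-8/5, 2})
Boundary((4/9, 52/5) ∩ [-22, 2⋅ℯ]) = {4/9, 2⋅ℯ}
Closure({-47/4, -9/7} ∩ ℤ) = ∅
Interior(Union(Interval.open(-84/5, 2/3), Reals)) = Interval(-oo, oo)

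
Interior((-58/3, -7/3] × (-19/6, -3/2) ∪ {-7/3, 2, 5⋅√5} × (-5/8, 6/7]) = (-58/3, -7/3) × (-19/6, -3/2)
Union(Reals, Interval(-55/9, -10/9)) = Interval(-oo, oo)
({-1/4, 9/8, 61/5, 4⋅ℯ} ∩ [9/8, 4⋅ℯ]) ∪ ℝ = ℝ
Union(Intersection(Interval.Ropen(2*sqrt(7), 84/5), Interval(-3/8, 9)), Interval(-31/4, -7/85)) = Union(Interval(-31/4, -7/85), Interval(2*sqrt(7), 9))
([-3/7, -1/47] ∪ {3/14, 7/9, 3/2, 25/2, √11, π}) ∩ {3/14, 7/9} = {3/14, 7/9}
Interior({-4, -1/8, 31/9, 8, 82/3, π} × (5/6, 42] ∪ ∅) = ∅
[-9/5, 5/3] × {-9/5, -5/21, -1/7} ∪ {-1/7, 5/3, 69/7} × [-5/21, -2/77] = ({-1/7, 5/3, 69/7} × [-5/21, -2/77]) ∪ ([-9/5, 5/3] × {-9/5, -5/21, -1/7})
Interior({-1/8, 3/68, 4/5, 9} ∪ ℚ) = ∅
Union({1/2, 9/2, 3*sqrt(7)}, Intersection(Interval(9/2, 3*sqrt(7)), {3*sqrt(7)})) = {1/2, 9/2, 3*sqrt(7)}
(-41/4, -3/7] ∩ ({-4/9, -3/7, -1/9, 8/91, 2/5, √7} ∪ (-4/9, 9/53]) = [-4/9, -3/7]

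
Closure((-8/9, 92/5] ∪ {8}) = [-8/9, 92/5]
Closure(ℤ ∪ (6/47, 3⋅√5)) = ℤ ∪ [6/47, 3⋅√5]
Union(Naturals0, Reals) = Reals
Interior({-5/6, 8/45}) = ∅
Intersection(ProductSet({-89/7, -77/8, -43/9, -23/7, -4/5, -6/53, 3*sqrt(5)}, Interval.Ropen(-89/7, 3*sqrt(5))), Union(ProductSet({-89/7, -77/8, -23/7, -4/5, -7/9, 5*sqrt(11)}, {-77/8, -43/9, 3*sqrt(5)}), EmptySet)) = ProductSet({-89/7, -77/8, -23/7, -4/5}, {-77/8, -43/9})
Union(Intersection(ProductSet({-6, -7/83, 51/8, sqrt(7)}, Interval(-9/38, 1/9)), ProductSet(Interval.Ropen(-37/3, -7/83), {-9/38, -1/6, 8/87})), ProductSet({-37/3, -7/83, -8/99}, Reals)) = Union(ProductSet({-6}, {-9/38, -1/6, 8/87}), ProductSet({-37/3, -7/83, -8/99}, Reals))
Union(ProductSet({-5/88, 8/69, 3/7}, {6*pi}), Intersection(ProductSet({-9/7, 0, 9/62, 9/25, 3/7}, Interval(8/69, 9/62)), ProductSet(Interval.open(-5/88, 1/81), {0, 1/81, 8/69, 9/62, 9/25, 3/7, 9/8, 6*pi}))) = Union(ProductSet({0}, {8/69, 9/62}), ProductSet({-5/88, 8/69, 3/7}, {6*pi}))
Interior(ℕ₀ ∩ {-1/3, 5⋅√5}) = ∅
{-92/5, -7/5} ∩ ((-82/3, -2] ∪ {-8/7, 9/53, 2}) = {-92/5}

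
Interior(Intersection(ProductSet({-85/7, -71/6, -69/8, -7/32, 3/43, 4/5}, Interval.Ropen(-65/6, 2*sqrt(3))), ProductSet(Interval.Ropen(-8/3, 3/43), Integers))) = EmptySet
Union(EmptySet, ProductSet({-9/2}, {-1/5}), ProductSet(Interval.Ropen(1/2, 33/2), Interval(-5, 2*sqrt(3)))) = Union(ProductSet({-9/2}, {-1/5}), ProductSet(Interval.Ropen(1/2, 33/2), Interval(-5, 2*sqrt(3))))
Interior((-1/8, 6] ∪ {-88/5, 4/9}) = (-1/8, 6)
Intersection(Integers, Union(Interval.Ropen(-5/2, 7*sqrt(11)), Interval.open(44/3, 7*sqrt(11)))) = Range(-2, 24, 1)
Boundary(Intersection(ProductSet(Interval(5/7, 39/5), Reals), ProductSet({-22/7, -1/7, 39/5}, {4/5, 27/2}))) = ProductSet({39/5}, {4/5, 27/2})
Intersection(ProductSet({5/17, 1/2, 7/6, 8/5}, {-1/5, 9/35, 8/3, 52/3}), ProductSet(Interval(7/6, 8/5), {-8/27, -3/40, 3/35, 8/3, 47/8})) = ProductSet({7/6, 8/5}, {8/3})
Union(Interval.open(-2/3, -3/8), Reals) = Interval(-oo, oo)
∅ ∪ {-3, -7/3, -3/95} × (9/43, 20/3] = {-3, -7/3, -3/95} × (9/43, 20/3]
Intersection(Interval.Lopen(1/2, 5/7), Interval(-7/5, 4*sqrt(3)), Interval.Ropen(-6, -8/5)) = EmptySet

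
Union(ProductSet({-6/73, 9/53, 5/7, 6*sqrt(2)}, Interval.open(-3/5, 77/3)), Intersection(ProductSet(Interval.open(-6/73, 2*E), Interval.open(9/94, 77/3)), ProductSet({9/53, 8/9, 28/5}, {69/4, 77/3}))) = Union(ProductSet({9/53, 8/9}, {69/4}), ProductSet({-6/73, 9/53, 5/7, 6*sqrt(2)}, Interval.open(-3/5, 77/3)))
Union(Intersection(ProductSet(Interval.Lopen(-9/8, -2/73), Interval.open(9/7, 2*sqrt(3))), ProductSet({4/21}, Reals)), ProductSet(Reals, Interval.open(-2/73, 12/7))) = ProductSet(Reals, Interval.open(-2/73, 12/7))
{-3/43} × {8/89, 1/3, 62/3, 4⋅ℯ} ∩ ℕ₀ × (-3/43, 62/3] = ∅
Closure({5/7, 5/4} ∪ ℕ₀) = ℕ₀ ∪ {5/7, 5/4}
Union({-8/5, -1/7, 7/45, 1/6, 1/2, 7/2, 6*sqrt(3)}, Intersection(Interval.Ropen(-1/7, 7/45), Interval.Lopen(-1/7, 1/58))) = Union({-8/5, 7/45, 1/6, 1/2, 7/2, 6*sqrt(3)}, Interval(-1/7, 1/58))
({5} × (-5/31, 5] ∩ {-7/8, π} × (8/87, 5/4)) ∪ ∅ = ∅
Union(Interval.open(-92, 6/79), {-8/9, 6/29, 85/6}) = Union({6/29, 85/6}, Interval.open(-92, 6/79))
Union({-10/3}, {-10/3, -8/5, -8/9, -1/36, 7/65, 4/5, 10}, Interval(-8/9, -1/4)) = Union({-10/3, -8/5, -1/36, 7/65, 4/5, 10}, Interval(-8/9, -1/4))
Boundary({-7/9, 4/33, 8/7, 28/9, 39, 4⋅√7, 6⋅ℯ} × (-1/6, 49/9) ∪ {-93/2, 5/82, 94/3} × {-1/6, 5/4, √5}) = ({-93/2, 5/82, 94/3} × {-1/6, 5/4, √5}) ∪ ({-7/9, 4/33, 8/7, 28/9, 39, 4⋅√7, 6⋅ℯ} × [-1/6, 49/9])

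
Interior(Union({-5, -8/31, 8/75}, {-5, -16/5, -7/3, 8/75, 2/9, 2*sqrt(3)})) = EmptySet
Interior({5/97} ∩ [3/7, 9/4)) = ∅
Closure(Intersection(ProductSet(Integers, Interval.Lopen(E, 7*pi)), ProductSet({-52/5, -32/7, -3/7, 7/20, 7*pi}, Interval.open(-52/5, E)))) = EmptySet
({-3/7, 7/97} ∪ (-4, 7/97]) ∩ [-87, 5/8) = (-4, 7/97]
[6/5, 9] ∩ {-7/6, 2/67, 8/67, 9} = {9}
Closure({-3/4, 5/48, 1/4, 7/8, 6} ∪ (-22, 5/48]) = [-22, 5/48] ∪ {1/4, 7/8, 6}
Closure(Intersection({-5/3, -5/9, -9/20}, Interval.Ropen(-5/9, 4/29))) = {-5/9, -9/20}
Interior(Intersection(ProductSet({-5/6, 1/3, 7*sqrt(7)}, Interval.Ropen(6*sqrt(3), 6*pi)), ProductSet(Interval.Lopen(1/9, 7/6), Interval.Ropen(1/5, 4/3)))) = EmptySet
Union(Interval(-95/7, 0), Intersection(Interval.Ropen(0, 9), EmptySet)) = Interval(-95/7, 0)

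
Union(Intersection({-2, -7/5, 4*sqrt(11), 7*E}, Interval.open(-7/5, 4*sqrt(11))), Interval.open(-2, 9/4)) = Interval.open(-2, 9/4)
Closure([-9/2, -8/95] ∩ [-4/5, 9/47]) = [-4/5, -8/95]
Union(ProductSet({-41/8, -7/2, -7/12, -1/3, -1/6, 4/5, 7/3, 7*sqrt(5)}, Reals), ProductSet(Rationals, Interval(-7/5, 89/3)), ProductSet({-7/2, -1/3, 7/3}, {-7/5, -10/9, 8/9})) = Union(ProductSet({-41/8, -7/2, -7/12, -1/3, -1/6, 4/5, 7/3, 7*sqrt(5)}, Reals), ProductSet(Rationals, Interval(-7/5, 89/3)))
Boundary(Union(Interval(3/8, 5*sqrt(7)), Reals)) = EmptySet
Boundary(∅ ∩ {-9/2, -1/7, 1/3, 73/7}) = ∅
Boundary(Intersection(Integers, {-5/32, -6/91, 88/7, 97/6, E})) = EmptySet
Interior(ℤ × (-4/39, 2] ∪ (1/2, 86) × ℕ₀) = ∅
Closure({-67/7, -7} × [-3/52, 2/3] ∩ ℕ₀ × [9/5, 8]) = ∅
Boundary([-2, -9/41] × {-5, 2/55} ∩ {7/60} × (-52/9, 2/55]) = ∅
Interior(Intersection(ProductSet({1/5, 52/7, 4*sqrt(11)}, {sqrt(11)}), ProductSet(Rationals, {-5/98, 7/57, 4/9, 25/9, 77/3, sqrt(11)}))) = EmptySet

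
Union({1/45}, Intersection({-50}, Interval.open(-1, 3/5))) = {1/45}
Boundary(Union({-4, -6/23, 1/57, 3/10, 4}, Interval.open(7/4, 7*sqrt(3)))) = {-4, -6/23, 1/57, 3/10, 7/4, 7*sqrt(3)}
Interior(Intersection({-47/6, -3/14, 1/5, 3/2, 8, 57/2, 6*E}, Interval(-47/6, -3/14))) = EmptySet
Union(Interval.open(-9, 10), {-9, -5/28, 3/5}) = Interval.Ropen(-9, 10)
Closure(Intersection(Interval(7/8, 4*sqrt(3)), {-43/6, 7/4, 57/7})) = {7/4}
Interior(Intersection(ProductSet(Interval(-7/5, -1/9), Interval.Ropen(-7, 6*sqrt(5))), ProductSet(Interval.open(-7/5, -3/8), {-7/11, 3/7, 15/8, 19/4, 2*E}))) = EmptySet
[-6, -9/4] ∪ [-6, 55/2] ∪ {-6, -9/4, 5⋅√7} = [-6, 55/2]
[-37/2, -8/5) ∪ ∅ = [-37/2, -8/5)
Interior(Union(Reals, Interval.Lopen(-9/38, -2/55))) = Interval(-oo, oo)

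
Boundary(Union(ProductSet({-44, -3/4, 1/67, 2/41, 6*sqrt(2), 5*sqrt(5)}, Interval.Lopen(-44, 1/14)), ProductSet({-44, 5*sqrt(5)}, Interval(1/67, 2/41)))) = ProductSet({-44, -3/4, 1/67, 2/41, 6*sqrt(2), 5*sqrt(5)}, Interval(-44, 1/14))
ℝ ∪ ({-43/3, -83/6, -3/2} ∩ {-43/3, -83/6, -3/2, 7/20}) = ℝ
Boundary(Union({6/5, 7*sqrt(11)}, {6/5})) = {6/5, 7*sqrt(11)}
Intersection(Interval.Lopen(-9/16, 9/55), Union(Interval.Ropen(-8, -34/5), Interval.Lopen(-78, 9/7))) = Interval.Lopen(-9/16, 9/55)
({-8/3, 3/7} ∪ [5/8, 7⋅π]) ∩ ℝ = {-8/3, 3/7} ∪ [5/8, 7⋅π]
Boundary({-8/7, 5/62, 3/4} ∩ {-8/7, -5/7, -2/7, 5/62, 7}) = {-8/7, 5/62}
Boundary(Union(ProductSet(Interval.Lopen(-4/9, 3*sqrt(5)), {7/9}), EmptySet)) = ProductSet(Interval(-4/9, 3*sqrt(5)), {7/9})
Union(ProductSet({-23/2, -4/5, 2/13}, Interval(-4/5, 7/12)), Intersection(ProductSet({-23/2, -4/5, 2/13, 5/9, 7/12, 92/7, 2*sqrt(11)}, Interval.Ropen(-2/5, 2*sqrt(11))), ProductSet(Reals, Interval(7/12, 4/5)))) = Union(ProductSet({-23/2, -4/5, 2/13}, Interval(-4/5, 7/12)), ProductSet({-23/2, -4/5, 2/13, 5/9, 7/12, 92/7, 2*sqrt(11)}, Interval(7/12, 4/5)))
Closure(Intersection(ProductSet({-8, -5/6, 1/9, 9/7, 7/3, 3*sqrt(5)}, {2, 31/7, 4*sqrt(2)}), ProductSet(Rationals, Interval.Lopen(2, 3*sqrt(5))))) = ProductSet({-8, -5/6, 1/9, 9/7, 7/3}, {31/7, 4*sqrt(2)})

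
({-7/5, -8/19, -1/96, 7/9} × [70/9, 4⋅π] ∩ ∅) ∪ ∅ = ∅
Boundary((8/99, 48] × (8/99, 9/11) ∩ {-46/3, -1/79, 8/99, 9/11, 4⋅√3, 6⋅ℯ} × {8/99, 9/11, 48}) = ∅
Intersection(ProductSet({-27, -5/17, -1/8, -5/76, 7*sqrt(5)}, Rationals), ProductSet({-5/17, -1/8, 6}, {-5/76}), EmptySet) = EmptySet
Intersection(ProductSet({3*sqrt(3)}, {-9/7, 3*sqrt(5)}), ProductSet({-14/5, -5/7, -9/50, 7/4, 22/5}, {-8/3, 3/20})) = EmptySet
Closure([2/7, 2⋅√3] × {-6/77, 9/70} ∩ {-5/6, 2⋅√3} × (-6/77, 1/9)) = ∅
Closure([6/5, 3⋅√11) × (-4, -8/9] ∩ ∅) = ∅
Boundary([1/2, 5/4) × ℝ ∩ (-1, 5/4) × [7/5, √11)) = ({1/2, 5/4} × [7/5, √11]) ∪ ([1/2, 5/4] × {7/5, √11})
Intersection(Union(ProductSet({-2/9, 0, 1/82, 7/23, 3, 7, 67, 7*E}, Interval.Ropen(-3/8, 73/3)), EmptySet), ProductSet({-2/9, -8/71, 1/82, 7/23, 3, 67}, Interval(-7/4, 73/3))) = ProductSet({-2/9, 1/82, 7/23, 3, 67}, Interval.Ropen(-3/8, 73/3))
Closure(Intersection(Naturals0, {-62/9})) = EmptySet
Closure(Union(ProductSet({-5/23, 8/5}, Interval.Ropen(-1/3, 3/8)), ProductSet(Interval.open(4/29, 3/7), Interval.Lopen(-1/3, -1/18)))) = Union(ProductSet({-5/23, 8/5}, Interval(-1/3, 3/8)), ProductSet({4/29, 3/7}, Interval(-1/3, -1/18)), ProductSet(Interval(4/29, 3/7), {-1/3, -1/18}), ProductSet(Interval.open(4/29, 3/7), Interval.Lopen(-1/3, -1/18)))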